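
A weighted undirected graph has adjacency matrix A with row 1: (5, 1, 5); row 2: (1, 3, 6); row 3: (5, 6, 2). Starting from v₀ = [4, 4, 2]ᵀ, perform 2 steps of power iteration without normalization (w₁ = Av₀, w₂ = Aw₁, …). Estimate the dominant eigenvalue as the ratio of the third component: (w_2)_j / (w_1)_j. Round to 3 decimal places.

λ ≈ 9.042

w1 = Av₀ = (5·4 + 1·4 + 5·2; 1·4 + 3·4 + 6·2; 5·4 + 6·4 + 2·2) = (34, 28, 48)
w2 = Aw1 = (5·34 + 1·28 + 5·48; 1·34 + 3·28 + 6·48; 5·34 + 6·28 + 2·48) = (438, 406, 434)
Ratio at component: 434 / 48 = 9.042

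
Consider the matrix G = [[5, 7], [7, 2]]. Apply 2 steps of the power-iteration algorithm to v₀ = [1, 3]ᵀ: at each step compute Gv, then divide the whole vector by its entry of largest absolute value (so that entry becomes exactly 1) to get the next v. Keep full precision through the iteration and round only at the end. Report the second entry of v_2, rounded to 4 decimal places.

Gv0 = (26.00000, 13.00000); divide by 26.00000 → v1 = (1.00000, 0.50000)
Gv1 = (8.50000, 8.00000); divide by 8.50000 → v2 = (1.00000, 0.94118)
Requested entry of v2: 208/221 = 0.9412

0.9412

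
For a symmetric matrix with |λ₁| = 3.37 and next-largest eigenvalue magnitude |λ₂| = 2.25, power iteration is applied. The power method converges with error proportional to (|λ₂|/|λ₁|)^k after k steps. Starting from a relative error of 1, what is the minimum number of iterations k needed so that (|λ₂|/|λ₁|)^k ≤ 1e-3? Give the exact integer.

18

|λ₂/λ₁| = 2.25/3.37 = 0.66766
Need k ≥ ln(1e-3) / ln(0.66766) = -6.9078 / -0.4040 ≈ 17.099
Smallest integer k satisfying the bound: 18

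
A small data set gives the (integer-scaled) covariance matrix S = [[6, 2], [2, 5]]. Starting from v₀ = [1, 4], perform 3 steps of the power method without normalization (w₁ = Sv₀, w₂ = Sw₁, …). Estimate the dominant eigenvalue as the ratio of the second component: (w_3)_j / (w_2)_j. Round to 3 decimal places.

λ ≈ 6.855

w1 = Sv₀ = (14, 22)
w2 = Sw1 = (128, 138)
w3 = Sw2 = (1044, 946)
Ratio at component: 946 / 138 = 6.855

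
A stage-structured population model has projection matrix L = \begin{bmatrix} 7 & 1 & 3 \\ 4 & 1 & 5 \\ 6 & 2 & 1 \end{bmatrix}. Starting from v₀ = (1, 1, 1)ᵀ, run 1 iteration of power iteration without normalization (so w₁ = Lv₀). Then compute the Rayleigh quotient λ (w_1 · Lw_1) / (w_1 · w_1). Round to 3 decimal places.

w1 = Lv₀ = (11, 10, 9)
Lw1 = (114, 99, 95)
w1·Lw1 = 11·114 + 10·99 + 9·95 = 3099; w1·w1 = 11·11 + 10·10 + 9·9 = 302
λ ≈ 3099/302 = 10.262

λ ≈ 10.262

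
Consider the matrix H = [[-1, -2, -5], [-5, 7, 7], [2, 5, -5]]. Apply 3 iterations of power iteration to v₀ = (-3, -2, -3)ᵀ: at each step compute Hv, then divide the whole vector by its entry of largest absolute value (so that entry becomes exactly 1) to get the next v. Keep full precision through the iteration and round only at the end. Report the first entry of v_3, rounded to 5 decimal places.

-0.32849

Hv0 = (22.000000, -20.000000, -1.000000); divide by 22.000000 → v1 = (1.000000, -0.909091, -0.045455)
Hv1 = (1.045455, -11.681818, -2.318182); divide by -11.681818 → v2 = (-0.089494, 1.000000, 0.198444)
Hv2 = (-2.902724, 8.836576, 3.828794); divide by 8.836576 → v3 = (-0.328490, 1.000000, 0.433289)
Requested entry of v3: 746/-2271 = -0.32849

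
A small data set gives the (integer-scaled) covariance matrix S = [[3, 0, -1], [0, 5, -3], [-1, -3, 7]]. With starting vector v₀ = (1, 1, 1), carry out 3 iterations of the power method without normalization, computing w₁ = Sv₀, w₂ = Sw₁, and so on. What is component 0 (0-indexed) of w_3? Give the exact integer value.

-4

w1 = Sv₀ = (3·1 + 0·1 + (-1)·1; 0·1 + 5·1 + (-3)·1; (-1)·1 + (-3)·1 + 7·1) = (2, 2, 3)
w2 = Sw1 = (3·2 + 0·2 + (-1)·3; 0·2 + 5·2 + (-3)·3; (-1)·2 + (-3)·2 + 7·3) = (3, 1, 13)
w3 = Sw2 = (-4, -34, 85)
The requested component of w3 is -4.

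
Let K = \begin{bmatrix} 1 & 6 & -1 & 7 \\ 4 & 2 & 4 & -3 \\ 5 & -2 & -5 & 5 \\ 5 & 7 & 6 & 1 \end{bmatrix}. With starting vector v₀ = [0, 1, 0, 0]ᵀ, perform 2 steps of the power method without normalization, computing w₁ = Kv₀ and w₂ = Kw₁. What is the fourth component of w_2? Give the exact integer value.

w1 = Kv₀ = (1·0 + 6·1 + (-1)·0 + 7·0; 4·0 + 2·1 + 4·0 + (-3)·0; 5·0 + (-2)·1 + (-5)·0 + 5·0; 5·0 + 7·1 + 6·0 + 1·0) = (6, 2, -2, 7)
w2 = Kw1 = (1·6 + 6·2 + (-1)·(-2) + 7·7; 4·6 + 2·2 + 4·(-2) + (-3)·7; 5·6 + (-2)·2 + (-5)·(-2) + 5·7; 5·6 + 7·2 + 6·(-2) + 1·7) = (69, -1, 71, 39)
The requested component of w2 is 39.

39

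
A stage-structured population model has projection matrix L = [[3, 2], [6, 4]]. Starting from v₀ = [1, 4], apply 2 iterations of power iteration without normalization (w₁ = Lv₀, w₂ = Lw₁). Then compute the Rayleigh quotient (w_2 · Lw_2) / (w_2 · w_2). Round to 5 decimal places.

w1 = Lv₀ = (11, 22)
w2 = Lw1 = (77, 154)
Lw2 = (539, 1078)
w2·Lw2 = 77·539 + 154·1078 = 207515; w2·w2 = 77·77 + 154·154 = 29645
λ ≈ 207515/29645 = 7.00000

λ ≈ 7.00000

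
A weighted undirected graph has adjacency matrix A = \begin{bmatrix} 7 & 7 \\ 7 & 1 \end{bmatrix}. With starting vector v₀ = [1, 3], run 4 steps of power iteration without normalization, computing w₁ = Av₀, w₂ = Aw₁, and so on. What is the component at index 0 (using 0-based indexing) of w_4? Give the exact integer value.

w1 = Av₀ = (7·1 + 7·3; 7·1 + 1·3) = (28, 10)
w2 = Aw1 = (7·28 + 7·10; 7·28 + 1·10) = (266, 206)
w3 = Aw2 = (3304, 2068)
w4 = Aw3 = (37604, 25196)
The requested component of w4 is 37604.

37604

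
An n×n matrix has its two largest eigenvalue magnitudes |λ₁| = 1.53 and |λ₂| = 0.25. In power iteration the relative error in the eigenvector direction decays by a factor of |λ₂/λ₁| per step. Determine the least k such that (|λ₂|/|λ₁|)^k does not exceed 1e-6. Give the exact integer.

8

|λ₂/λ₁| = 0.25/1.53 = 0.16340
Need k ≥ ln(1e-6) / ln(0.16340) = -13.8155 / -1.8116 ≈ 7.626
Smallest integer k satisfying the bound: 8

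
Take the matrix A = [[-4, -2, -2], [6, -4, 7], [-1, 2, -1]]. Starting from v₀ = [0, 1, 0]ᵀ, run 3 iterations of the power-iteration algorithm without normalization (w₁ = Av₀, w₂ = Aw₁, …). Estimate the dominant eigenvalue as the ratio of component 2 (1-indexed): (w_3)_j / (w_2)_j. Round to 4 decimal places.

w1 = Av₀ = ((-4)·0 + (-2)·1 + (-2)·0; 6·0 + (-4)·1 + 7·0; (-1)·0 + 2·1 + (-1)·0) = (-2, -4, 2)
w2 = Aw1 = ((-4)·(-2) + (-2)·(-4) + (-2)·2; 6·(-2) + (-4)·(-4) + 7·2; (-1)·(-2) + 2·(-4) + (-1)·2) = (12, 18, -8)
w3 = Aw2 = (-68, -56, 32)
Ratio at component: -56 / 18 = -3.1111

-3.1111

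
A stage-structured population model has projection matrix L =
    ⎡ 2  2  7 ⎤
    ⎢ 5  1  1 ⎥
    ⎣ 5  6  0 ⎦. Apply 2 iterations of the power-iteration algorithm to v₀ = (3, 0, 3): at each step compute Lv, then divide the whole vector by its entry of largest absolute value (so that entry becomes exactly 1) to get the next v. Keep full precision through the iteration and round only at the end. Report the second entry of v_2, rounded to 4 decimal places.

Lv0 = (27.00000, 18.00000, 15.00000); divide by 27.00000 → v1 = (1.00000, 0.66667, 0.55556)
Lv1 = (7.22222, 6.22222, 9.00000); divide by 9.00000 → v2 = (0.80247, 0.69136, 1.00000)
Requested entry of v2: 168/243 = 0.6914

0.6914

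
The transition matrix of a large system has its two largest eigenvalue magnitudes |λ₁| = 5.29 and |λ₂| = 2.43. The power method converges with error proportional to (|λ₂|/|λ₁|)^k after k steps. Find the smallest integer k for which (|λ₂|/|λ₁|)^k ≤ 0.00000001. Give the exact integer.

|λ₂/λ₁| = 2.43/5.29 = 0.45936
Need k ≥ ln(0.00000001) / ln(0.45936) = -18.4207 / -0.7779 ≈ 23.679
Smallest integer k satisfying the bound: 24

24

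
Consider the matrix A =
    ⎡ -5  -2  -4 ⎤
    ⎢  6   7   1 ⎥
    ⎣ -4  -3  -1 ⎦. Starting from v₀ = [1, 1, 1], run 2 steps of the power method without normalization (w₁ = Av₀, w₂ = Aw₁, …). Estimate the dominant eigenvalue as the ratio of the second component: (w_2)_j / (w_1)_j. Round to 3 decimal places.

λ ≈ 1.714

w1 = Av₀ = (-11, 14, -8)
w2 = Aw1 = (59, 24, 10)
Ratio at component: 24 / 14 = 1.714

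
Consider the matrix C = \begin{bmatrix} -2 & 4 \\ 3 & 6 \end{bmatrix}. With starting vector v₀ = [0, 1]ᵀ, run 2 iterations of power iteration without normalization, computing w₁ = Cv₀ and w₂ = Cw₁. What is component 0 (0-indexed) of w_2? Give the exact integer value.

16

w1 = Cv₀ = ((-2)·0 + 4·1; 3·0 + 6·1) = (4, 6)
w2 = Cw1 = ((-2)·4 + 4·6; 3·4 + 6·6) = (16, 48)
The requested component of w2 is 16.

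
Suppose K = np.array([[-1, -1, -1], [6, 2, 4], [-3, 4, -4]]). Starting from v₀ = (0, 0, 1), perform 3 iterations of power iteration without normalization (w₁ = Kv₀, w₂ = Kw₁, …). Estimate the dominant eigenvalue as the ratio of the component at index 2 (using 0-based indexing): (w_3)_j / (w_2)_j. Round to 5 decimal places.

λ ≈ -5.68571

w1 = Kv₀ = ((-1)·0 + (-1)·0 + (-1)·1; 6·0 + 2·0 + 4·1; (-3)·0 + 4·0 + (-4)·1) = (-1, 4, -4)
w2 = Kw1 = ((-1)·(-1) + (-1)·4 + (-1)·(-4); 6·(-1) + 2·4 + 4·(-4); (-3)·(-1) + 4·4 + (-4)·(-4)) = (1, -14, 35)
w3 = Kw2 = (-22, 118, -199)
Ratio at component: -199 / 35 = -5.68571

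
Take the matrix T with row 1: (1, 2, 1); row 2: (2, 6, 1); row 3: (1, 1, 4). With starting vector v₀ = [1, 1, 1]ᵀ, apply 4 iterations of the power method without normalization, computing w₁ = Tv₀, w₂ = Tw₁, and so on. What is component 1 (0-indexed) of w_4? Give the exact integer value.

3652

w1 = Tv₀ = (1·1 + 2·1 + 1·1; 2·1 + 6·1 + 1·1; 1·1 + 1·1 + 4·1) = (4, 9, 6)
w2 = Tw1 = (1·4 + 2·9 + 1·6; 2·4 + 6·9 + 1·6; 1·4 + 1·9 + 4·6) = (28, 68, 37)
w3 = Tw2 = (201, 501, 244)
w4 = Tw3 = (1447, 3652, 1678)
The requested component of w4 is 3652.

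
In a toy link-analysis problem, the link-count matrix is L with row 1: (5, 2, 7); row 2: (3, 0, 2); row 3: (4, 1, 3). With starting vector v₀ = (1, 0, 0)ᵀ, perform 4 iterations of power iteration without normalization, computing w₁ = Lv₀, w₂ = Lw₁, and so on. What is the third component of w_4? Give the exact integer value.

3683

w1 = Lv₀ = (5·1 + 2·0 + 7·0; 3·1 + 0·0 + 2·0; 4·1 + 1·0 + 3·0) = (5, 3, 4)
w2 = Lw1 = (5·5 + 2·3 + 7·4; 3·5 + 0·3 + 2·4; 4·5 + 1·3 + 3·4) = (59, 23, 35)
w3 = Lw2 = (586, 247, 364)
w4 = Lw3 = (5972, 2486, 3683)
The requested component of w4 is 3683.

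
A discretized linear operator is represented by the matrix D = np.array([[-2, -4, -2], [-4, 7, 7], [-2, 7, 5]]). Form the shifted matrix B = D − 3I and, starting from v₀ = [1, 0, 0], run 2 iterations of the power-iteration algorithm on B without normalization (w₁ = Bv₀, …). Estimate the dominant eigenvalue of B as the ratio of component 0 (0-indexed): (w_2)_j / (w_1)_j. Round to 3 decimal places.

-9.000

B = D − 3I has rows (-5, -4, -2); (-4, 4, 7); (-2, 7, 2)
w1 = Bv₀ = (-5, -4, -2)
w2 = Bw1 = (45, -10, -22)
Ratio: 45/-5 = -9.000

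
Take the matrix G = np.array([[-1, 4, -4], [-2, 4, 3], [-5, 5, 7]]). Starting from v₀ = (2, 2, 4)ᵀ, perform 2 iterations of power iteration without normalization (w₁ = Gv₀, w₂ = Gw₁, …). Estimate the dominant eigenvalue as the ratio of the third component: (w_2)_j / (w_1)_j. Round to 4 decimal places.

w1 = Gv₀ = (-10, 16, 28)
w2 = Gw1 = (-38, 168, 326)
Ratio at component: 326 / 28 = 11.6429

λ ≈ 11.6429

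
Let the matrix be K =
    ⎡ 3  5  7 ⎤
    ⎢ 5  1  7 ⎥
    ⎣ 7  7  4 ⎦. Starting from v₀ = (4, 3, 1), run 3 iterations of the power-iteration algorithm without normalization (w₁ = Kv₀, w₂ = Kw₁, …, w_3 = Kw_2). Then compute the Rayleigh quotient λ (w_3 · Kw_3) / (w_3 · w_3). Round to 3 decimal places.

w1 = Kv₀ = (3·4 + 5·3 + 7·1; 5·4 + 1·3 + 7·1; 7·4 + 7·3 + 4·1) = (34, 30, 53)
w2 = Kw1 = (3·34 + 5·30 + 7·53; 5·34 + 1·30 + 7·53; 7·34 + 7·30 + 4·53) = (623, 571, 660)
w3 = Kw2 = (9344, 8306, 10998)
Kw3 = (146548, 132012, 167542)
w3·Kw3 = 9344·146548 + 8306·132012 + 10998·167542 = 4308463100; w3·w3 = 9344·9344 + 8306·8306 + 10998·10998 = 277255976
λ ≈ 4308463100/277255976 = 15.540

15.540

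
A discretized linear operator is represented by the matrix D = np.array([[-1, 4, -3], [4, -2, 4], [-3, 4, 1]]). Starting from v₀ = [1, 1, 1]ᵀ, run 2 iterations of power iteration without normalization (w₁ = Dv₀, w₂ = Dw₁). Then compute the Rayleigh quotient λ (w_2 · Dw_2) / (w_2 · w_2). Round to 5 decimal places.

λ ≈ -3.83465

w1 = Dv₀ = (0, 6, 2)
w2 = Dw1 = (18, -4, 26)
Dw2 = (-112, 184, -44)
w2·Dw2 = 18·(-112) + (-4)·184 + 26·(-44) = -3896; w2·w2 = 18·18 + (-4)·(-4) + 26·26 = 1016
λ ≈ -3896/1016 = -3.83465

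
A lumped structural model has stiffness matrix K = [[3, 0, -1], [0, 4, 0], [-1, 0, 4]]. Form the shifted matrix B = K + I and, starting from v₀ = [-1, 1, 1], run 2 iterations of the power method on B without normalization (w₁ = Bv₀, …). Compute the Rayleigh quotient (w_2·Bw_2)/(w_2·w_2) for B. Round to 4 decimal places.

B = K + I has rows (4, 0, -1); (0, 5, 0); (-1, 0, 5)
w1 = Bv₀ = (4·(-1) + 0·1 + (-1)·1; 0·(-1) + 5·1 + 0·1; (-1)·(-1) + 0·1 + 5·1) = (-5, 5, 6)
w2 = Bw1 = (4·(-5) + 0·5 + (-1)·6; 0·(-5) + 5·5 + 0·6; (-1)·(-5) + 0·5 + 5·6) = (-26, 25, 35)
Bw2 = (-139, 125, 201)
w2·Bw2 = 13774; w2·w2 = 2526; μ ≈ 13774/2526 = 5.4529

5.4529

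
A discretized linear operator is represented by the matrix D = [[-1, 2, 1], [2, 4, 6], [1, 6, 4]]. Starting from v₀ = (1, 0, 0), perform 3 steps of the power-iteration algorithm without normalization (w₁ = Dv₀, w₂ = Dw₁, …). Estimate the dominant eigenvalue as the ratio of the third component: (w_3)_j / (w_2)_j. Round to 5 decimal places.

9.20000

w1 = Dv₀ = (-1, 2, 1)
w2 = Dw1 = (6, 12, 15)
w3 = Dw2 = (33, 150, 138)
Ratio at component: 138 / 15 = 9.20000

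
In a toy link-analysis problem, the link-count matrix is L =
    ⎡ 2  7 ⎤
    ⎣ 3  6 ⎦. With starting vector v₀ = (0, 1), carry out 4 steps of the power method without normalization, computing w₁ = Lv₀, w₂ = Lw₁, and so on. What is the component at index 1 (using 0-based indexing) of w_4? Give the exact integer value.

4593

w1 = Lv₀ = (7, 6)
w2 = Lw1 = (56, 57)
w3 = Lw2 = (511, 510)
w4 = Lw3 = (4592, 4593)
The requested component of w4 is 4593.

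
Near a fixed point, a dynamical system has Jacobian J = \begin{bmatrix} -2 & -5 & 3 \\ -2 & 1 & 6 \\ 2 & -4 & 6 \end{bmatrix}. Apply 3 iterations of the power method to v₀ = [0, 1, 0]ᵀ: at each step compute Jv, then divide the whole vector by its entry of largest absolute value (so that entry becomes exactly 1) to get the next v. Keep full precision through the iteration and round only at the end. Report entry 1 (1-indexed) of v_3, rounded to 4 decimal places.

Jv0 = (-5.00000, 1.00000, -4.00000); divide by -5.00000 → v1 = (1.00000, -0.20000, 0.80000)
Jv1 = (1.40000, 2.60000, 7.60000); divide by 7.60000 → v2 = (0.18421, 0.34211, 1.00000)
Jv2 = (0.92105, 5.97368, 5.00000); divide by 5.97368 → v3 = (0.15419, 1.00000, 0.83700)
Requested entry of v3: -35/-227 = 0.1542

0.1542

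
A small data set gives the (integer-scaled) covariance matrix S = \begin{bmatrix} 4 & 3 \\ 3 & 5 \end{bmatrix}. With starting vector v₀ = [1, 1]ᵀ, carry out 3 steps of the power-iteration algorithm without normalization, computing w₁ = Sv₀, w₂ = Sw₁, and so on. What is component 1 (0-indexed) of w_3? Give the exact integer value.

w1 = Sv₀ = (4·1 + 3·1; 3·1 + 5·1) = (7, 8)
w2 = Sw1 = (4·7 + 3·8; 3·7 + 5·8) = (52, 61)
w3 = Sw2 = (391, 461)
The requested component of w3 is 461.

461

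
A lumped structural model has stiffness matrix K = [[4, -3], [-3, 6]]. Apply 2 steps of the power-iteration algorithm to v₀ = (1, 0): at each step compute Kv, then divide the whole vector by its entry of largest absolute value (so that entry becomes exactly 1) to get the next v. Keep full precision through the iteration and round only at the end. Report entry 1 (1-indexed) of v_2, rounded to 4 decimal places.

Kv0 = (4.00000, -3.00000); divide by 4.00000 → v1 = (1.00000, -0.75000)
Kv1 = (6.25000, -7.50000); divide by -7.50000 → v2 = (-0.83333, 1.00000)
Requested entry of v2: 25/-30 = -0.8333

-0.8333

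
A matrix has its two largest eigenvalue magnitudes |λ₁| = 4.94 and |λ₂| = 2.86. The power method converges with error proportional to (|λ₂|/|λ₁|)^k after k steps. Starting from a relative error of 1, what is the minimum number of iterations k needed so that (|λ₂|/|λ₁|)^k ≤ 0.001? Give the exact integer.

13

|λ₂/λ₁| = 2.86/4.94 = 0.57895
Need k ≥ ln(0.001) / ln(0.57895) = -6.9078 / -0.5465 ≈ 12.639
Smallest integer k satisfying the bound: 13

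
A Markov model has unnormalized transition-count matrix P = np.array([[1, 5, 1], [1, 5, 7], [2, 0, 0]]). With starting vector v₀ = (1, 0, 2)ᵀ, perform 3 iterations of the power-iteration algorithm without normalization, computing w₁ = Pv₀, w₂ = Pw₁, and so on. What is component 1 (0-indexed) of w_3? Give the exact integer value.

582

w1 = Pv₀ = (3, 15, 2)
w2 = Pw1 = (80, 92, 6)
w3 = Pw2 = (546, 582, 160)
The requested component of w3 is 582.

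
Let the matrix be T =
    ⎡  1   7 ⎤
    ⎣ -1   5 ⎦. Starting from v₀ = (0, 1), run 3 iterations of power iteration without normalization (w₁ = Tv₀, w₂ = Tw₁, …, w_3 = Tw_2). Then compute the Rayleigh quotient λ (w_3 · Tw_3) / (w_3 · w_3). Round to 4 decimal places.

w1 = Tv₀ = (7, 5)
w2 = Tw1 = (42, 18)
w3 = Tw2 = (168, 48)
Tw3 = (504, 72)
w3·Tw3 = 168·504 + 48·72 = 88128; w3·w3 = 168·168 + 48·48 = 30528
λ ≈ 88128/30528 = 2.8868

2.8868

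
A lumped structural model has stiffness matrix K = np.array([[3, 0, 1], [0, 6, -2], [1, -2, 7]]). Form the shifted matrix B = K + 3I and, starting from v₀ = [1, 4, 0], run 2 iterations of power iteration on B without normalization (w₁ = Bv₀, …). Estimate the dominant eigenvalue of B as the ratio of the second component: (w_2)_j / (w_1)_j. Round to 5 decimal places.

B = K + 3I has rows (6, 0, 1); (0, 9, -2); (1, -2, 10)
w1 = Bv₀ = (6·1 + 0·4 + 1·0; 0·1 + 9·4 + (-2)·0; 1·1 + (-2)·4 + 10·0) = (6, 36, -7)
w2 = Bw1 = (6·6 + 0·36 + 1·(-7); 0·6 + 9·36 + (-2)·(-7); 1·6 + (-2)·36 + 10·(-7)) = (29, 338, -136)
Ratio: 338/36 = 9.38889

μ ≈ 9.38889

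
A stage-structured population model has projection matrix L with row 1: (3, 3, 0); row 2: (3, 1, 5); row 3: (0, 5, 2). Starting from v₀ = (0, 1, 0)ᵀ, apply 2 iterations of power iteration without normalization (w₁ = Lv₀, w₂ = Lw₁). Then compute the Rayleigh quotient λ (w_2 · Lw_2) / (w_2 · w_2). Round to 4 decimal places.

w1 = Lv₀ = (3·0 + 3·1 + 0·0; 3·0 + 1·1 + 5·0; 0·0 + 5·1 + 2·0) = (3, 1, 5)
w2 = Lw1 = (3·3 + 3·1 + 0·5; 3·3 + 1·1 + 5·5; 0·3 + 5·1 + 2·5) = (12, 35, 15)
Lw2 = (141, 146, 205)
w2·Lw2 = 12·141 + 35·146 + 15·205 = 9877; w2·w2 = 12·12 + 35·35 + 15·15 = 1594
λ ≈ 9877/1594 = 6.1964

6.1964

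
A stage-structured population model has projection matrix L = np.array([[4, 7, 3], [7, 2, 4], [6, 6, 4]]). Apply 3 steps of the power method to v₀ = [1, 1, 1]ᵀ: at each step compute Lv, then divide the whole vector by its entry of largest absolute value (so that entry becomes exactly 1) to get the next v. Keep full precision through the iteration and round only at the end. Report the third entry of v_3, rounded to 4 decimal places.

1.0000

Lv0 = (14.00000, 13.00000, 16.00000); divide by 16.00000 → v1 = (0.87500, 0.81250, 1.00000)
Lv1 = (12.18750, 11.75000, 14.12500); divide by 14.12500 → v2 = (0.86283, 0.83186, 1.00000)
Lv2 = (12.27434, 11.70354, 14.16814); divide by 14.16814 → v3 = (0.86633, 0.82605, 1.00000)
Requested entry of v3: 3202/3202 = 1.0000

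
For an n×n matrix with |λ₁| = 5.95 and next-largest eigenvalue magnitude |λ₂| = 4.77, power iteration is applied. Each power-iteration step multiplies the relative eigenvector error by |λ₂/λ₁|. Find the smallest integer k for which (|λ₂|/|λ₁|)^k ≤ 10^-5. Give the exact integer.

53

|λ₂/λ₁| = 4.77/5.95 = 0.80168
Need k ≥ ln(10^-5) / ln(0.80168) = -11.5129 / -0.2210 ≈ 52.084
Smallest integer k satisfying the bound: 53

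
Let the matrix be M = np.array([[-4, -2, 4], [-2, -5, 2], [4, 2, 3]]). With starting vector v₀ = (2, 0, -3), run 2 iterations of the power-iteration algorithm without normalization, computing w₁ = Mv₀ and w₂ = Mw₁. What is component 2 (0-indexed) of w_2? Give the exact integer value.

-103

w1 = Mv₀ = ((-4)·2 + (-2)·0 + 4·(-3); (-2)·2 + (-5)·0 + 2·(-3); 4·2 + 2·0 + 3·(-3)) = (-20, -10, -1)
w2 = Mw1 = ((-4)·(-20) + (-2)·(-10) + 4·(-1); (-2)·(-20) + (-5)·(-10) + 2·(-1); 4·(-20) + 2·(-10) + 3·(-1)) = (96, 88, -103)
The requested component of w2 is -103.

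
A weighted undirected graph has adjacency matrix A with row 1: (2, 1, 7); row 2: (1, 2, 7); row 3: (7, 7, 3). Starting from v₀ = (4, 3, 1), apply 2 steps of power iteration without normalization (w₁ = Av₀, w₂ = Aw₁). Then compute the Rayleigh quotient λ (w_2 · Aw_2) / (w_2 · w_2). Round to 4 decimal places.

λ ≈ 12.2102

w1 = Av₀ = (2·4 + 1·3 + 7·1; 1·4 + 2·3 + 7·1; 7·4 + 7·3 + 3·1) = (18, 17, 52)
w2 = Aw1 = (2·18 + 1·17 + 7·52; 1·18 + 2·17 + 7·52; 7·18 + 7·17 + 3·52) = (417, 416, 401)
Aw2 = (4057, 4056, 7034)
w2·Aw2 = 417·4057 + 416·4056 + 401·7034 = 6199699; w2·w2 = 417·417 + 416·416 + 401·401 = 507746
λ ≈ 6199699/507746 = 12.2102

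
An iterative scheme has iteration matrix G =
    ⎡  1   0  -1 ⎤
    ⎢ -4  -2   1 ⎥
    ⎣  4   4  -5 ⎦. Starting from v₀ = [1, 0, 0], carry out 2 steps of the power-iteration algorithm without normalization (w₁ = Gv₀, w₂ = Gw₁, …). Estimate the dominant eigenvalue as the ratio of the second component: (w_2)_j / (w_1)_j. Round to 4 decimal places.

λ ≈ -2.0000

w1 = Gv₀ = (1·1 + 0·0 + (-1)·0; (-4)·1 + (-2)·0 + 1·0; 4·1 + 4·0 + (-5)·0) = (1, -4, 4)
w2 = Gw1 = (1·1 + 0·(-4) + (-1)·4; (-4)·1 + (-2)·(-4) + 1·4; 4·1 + 4·(-4) + (-5)·4) = (-3, 8, -32)
Ratio at component: 8 / -4 = -2.0000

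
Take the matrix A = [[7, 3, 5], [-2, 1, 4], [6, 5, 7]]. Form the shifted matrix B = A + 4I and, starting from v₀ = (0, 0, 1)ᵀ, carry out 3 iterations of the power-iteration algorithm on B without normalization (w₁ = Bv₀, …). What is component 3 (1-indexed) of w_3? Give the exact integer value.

B = A + 4I has rows (11, 3, 5); (-2, 5, 4); (6, 5, 11)
w1 = Bv₀ = (11·0 + 3·0 + 5·1; (-2)·0 + 5·0 + 4·1; 6·0 + 5·0 + 11·1) = (5, 4, 11)
w2 = Bw1 = (11·5 + 3·4 + 5·11; (-2)·5 + 5·4 + 4·11; 6·5 + 5·4 + 11·11) = (122, 54, 171)
w3 = Bw2 = (2359, 710, 2883)
Requested component of w3: 2883

2883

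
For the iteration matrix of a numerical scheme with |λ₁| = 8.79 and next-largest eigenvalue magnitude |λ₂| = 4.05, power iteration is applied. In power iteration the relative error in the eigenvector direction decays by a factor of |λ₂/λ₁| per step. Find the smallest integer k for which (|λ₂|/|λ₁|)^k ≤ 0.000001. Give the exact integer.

|λ₂/λ₁| = 4.05/8.79 = 0.46075
Need k ≥ ln(0.000001) / ln(0.46075) = -13.8155 / -0.7749 ≈ 17.829
Smallest integer k satisfying the bound: 18

18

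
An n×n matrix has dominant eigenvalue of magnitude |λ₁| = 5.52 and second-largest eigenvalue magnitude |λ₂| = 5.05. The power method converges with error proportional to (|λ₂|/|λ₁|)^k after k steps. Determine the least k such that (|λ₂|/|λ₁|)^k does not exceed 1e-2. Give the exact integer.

|λ₂/λ₁| = 5.05/5.52 = 0.91486
Need k ≥ ln(1e-2) / ln(0.91486) = -4.6052 / -0.0890 ≈ 51.750
Smallest integer k satisfying the bound: 52

52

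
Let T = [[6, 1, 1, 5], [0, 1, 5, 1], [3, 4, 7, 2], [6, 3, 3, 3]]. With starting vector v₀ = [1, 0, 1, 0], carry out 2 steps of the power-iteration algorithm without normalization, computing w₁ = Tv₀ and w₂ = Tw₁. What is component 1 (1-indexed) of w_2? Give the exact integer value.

102

w1 = Tv₀ = (6·1 + 1·0 + 1·1 + 5·0; 0·1 + 1·0 + 5·1 + 1·0; 3·1 + 4·0 + 7·1 + 2·0; 6·1 + 3·0 + 3·1 + 3·0) = (7, 5, 10, 9)
w2 = Tw1 = (6·7 + 1·5 + 1·10 + 5·9; 0·7 + 1·5 + 5·10 + 1·9; 3·7 + 4·5 + 7·10 + 2·9; 6·7 + 3·5 + 3·10 + 3·9) = (102, 64, 129, 114)
The requested component of w2 is 102.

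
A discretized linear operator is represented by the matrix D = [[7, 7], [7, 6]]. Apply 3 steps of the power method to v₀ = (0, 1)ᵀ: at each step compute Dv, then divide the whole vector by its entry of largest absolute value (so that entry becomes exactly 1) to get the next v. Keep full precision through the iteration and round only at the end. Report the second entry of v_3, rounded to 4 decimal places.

0.9310

Dv0 = (7.00000, 6.00000); divide by 7.00000 → v1 = (1.00000, 0.85714)
Dv1 = (13.00000, 12.14286); divide by 13.00000 → v2 = (1.00000, 0.93407)
Dv2 = (13.53846, 12.60440); divide by 13.53846 → v3 = (1.00000, 0.93101)
Requested entry of v3: 1147/1232 = 0.9310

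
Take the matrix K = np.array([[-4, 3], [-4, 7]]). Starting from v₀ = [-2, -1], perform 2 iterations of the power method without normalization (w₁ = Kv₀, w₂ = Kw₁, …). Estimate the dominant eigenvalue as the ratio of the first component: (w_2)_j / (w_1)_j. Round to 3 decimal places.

λ ≈ -3.400

w1 = Kv₀ = ((-4)·(-2) + 3·(-1); (-4)·(-2) + 7·(-1)) = (5, 1)
w2 = Kw1 = ((-4)·5 + 3·1; (-4)·5 + 7·1) = (-17, -13)
Ratio at component: -17 / 5 = -3.400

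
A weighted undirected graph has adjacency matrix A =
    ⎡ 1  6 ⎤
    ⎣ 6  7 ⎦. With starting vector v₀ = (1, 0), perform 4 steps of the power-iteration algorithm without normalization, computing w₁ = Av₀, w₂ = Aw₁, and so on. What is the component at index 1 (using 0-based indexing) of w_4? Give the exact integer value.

5856

w1 = Av₀ = (1, 6)
w2 = Aw1 = (37, 48)
w3 = Aw2 = (325, 558)
w4 = Aw3 = (3673, 5856)
The requested component of w4 is 5856.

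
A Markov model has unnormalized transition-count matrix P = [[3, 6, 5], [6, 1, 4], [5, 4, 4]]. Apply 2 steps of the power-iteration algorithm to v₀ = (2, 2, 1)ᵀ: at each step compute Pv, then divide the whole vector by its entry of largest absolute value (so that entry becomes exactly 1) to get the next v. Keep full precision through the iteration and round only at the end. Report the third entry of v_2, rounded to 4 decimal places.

0.9582

Pv0 = (23.00000, 18.00000, 22.00000); divide by 23.00000 → v1 = (1.00000, 0.78261, 0.95652)
Pv1 = (12.47826, 10.60870, 11.95652); divide by 12.47826 → v2 = (1.00000, 0.85017, 0.95819)
Requested entry of v2: 275/287 = 0.9582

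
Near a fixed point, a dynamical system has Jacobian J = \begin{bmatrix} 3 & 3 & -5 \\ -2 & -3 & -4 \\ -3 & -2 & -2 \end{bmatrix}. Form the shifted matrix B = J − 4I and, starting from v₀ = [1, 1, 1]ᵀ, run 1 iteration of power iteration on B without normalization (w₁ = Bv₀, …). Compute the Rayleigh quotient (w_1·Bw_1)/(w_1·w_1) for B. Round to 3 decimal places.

B = J − 4I has rows (-1, 3, -5); (-2, -7, -4); (-3, -2, -6)
w1 = Bv₀ = ((-1)·1 + 3·1 + (-5)·1; (-2)·1 + (-7)·1 + (-4)·1; (-3)·1 + (-2)·1 + (-6)·1) = (-3, -13, -11)
Bw1 = (19, 141, 101)
w1·Bw1 = -3001; w1·w1 = 299; μ ≈ -3001/299 = -10.037

-10.037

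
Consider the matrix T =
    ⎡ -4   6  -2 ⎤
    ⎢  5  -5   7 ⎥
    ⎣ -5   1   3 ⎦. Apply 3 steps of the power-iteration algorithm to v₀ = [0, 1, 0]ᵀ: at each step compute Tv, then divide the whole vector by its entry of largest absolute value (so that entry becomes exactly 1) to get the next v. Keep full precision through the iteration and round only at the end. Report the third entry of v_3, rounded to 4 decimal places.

Tv0 = (6.00000, -5.00000, 1.00000); divide by 6.00000 → v1 = (1.00000, -0.83333, 0.16667)
Tv1 = (-9.33333, 10.33333, -5.33333); divide by 10.33333 → v2 = (-0.90323, 1.00000, -0.51613)
Tv2 = (10.64516, -13.12903, 3.96774); divide by -13.12903 → v3 = (-0.81081, 1.00000, -0.30221)
Requested entry of v3: 246/-814 = -0.3022

-0.3022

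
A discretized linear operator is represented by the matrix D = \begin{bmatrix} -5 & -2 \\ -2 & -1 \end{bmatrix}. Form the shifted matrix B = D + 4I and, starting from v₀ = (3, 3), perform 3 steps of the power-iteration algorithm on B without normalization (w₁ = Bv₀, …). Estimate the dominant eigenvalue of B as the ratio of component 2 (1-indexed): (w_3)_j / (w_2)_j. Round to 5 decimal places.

B = D + 4I has rows (-1, -2); (-2, 3)
w1 = Bv₀ = ((-1)·3 + (-2)·3; (-2)·3 + 3·3) = (-9, 3)
w2 = Bw1 = ((-1)·(-9) + (-2)·3; (-2)·(-9) + 3·3) = (3, 27)
w3 = Bw2 = (-57, 75)
Ratio: 75/27 = 2.77778

μ ≈ 2.77778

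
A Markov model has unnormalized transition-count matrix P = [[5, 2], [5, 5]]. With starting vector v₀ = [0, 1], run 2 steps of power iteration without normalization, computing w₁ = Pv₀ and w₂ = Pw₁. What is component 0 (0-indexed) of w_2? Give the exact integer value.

20

w1 = Pv₀ = (5·0 + 2·1; 5·0 + 5·1) = (2, 5)
w2 = Pw1 = (5·2 + 2·5; 5·2 + 5·5) = (20, 35)
The requested component of w2 is 20.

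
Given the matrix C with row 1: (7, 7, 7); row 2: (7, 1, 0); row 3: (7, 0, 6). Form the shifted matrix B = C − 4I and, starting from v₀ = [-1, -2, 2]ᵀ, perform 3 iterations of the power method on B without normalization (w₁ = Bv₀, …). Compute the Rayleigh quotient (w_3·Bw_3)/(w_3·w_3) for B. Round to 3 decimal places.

μ ≈ 11.521

B = C − 4I has rows (3, 7, 7); (7, -3, 0); (7, 0, 2)
w1 = Bv₀ = (-3, -1, -3)
w2 = Bw1 = (-37, -18, -27)
w3 = Bw2 = (-426, -205, -313)
Bw3 = (-4904, -2367, -3608)
w3·Bw3 = 3703643; w3·w3 = 321470; μ ≈ 3703643/321470 = 11.521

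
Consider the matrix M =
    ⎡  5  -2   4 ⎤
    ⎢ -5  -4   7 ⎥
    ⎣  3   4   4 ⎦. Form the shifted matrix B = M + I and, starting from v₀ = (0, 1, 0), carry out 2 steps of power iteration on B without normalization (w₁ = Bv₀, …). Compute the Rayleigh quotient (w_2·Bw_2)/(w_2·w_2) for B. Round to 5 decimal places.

-3.51189

B = M + I has rows (6, -2, 4); (-5, -3, 7); (3, 4, 5)
w1 = Bv₀ = (6·0 + (-2)·1 + 4·0; (-5)·0 + (-3)·1 + 7·0; 3·0 + 4·1 + 5·0) = (-2, -3, 4)
w2 = Bw1 = (6·(-2) + (-2)·(-3) + 4·4; (-5)·(-2) + (-3)·(-3) + 7·4; 3·(-2) + 4·(-3) + 5·4) = (10, 47, 2)
Bw2 = (-26, -177, 228)
w2·Bw2 = -8123; w2·w2 = 2313; μ ≈ -8123/2313 = -3.51189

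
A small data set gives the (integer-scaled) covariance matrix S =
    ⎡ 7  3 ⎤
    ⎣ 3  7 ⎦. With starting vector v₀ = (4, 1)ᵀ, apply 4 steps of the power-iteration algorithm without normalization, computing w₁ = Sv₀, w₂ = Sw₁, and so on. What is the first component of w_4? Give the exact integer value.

25384

w1 = Sv₀ = (31, 19)
w2 = Sw1 = (274, 226)
w3 = Sw2 = (2596, 2404)
w4 = Sw3 = (25384, 24616)
The requested component of w4 is 25384.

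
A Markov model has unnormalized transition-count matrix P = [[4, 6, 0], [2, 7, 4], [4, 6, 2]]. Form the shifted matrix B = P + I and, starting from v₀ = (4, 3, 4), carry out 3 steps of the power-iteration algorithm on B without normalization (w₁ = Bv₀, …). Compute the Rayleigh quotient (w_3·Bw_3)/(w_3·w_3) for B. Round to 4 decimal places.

B = P + I has rows (5, 6, 0); (2, 8, 4); (4, 6, 3)
w1 = Bv₀ = (5·4 + 6·3 + 0·4; 2·4 + 8·3 + 4·4; 4·4 + 6·3 + 3·4) = (38, 48, 46)
w2 = Bw1 = (5·38 + 6·48 + 0·46; 2·38 + 8·48 + 4·46; 4·38 + 6·48 + 3·46) = (478, 644, 578)
w3 = Bw2 = (6254, 8420, 7510)
Bw3 = (81790, 109908, 98066)
w3·Bw3 = 2173415680; w3·w3 = 166409016; μ ≈ 2173415680/166409016 = 13.0607

13.0607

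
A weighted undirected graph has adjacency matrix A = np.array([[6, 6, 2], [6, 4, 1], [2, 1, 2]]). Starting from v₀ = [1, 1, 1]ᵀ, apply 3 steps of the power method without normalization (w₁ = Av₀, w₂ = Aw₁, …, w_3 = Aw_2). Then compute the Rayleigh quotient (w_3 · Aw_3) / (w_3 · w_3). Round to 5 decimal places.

w1 = Av₀ = (6·1 + 6·1 + 2·1; 6·1 + 4·1 + 1·1; 2·1 + 1·1 + 2·1) = (14, 11, 5)
w2 = Aw1 = (6·14 + 6·11 + 2·5; 6·14 + 4·11 + 1·5; 2·14 + 1·11 + 2·5) = (160, 133, 49)
w3 = Aw2 = (1856, 1541, 551)
Aw3 = (21484, 17851, 6355)
w3·Aw3 = 1856·21484 + 1541·17851 + 551·6355 = 70884300; w3·w3 = 1856·1856 + 1541·1541 + 551·551 = 6123018
λ ≈ 70884300/6123018 = 11.57669

λ ≈ 11.57669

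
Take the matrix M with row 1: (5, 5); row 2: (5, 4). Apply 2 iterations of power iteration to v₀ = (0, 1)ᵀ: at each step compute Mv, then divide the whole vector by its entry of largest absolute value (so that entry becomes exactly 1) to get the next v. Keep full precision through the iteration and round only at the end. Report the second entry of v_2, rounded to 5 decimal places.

Mv0 = (5.000000, 4.000000); divide by 5.000000 → v1 = (1.000000, 0.800000)
Mv1 = (9.000000, 8.200000); divide by 9.000000 → v2 = (1.000000, 0.911111)
Requested entry of v2: 41/45 = 0.91111

0.91111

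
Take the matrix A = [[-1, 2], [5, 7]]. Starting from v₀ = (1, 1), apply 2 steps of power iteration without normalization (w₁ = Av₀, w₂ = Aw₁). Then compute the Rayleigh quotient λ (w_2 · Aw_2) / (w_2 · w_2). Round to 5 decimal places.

8.19491

w1 = Av₀ = ((-1)·1 + 2·1; 5·1 + 7·1) = (1, 12)
w2 = Aw1 = ((-1)·1 + 2·12; 5·1 + 7·12) = (23, 89)
Aw2 = (155, 738)
w2·Aw2 = 23·155 + 89·738 = 69247; w2·w2 = 23·23 + 89·89 = 8450
λ ≈ 69247/8450 = 8.19491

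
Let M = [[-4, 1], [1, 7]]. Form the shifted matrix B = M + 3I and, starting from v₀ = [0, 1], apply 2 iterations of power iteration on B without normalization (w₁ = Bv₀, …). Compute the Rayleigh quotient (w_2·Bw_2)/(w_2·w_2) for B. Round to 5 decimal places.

μ ≈ 10.09016

B = M + 3I has rows (-1, 1); (1, 10)
w1 = Bv₀ = ((-1)·0 + 1·1; 1·0 + 10·1) = (1, 10)
w2 = Bw1 = ((-1)·1 + 1·10; 1·1 + 10·10) = (9, 101)
Bw2 = (92, 1019)
w2·Bw2 = 103747; w2·w2 = 10282; μ ≈ 103747/10282 = 10.09016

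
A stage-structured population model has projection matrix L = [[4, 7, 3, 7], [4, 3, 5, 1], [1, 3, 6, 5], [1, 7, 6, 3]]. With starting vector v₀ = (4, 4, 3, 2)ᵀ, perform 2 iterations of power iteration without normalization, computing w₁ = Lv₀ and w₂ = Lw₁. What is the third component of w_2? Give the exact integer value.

w1 = Lv₀ = (4·4 + 7·4 + 3·3 + 7·2; 4·4 + 3·4 + 5·3 + 1·2; 1·4 + 3·4 + 6·3 + 5·2; 1·4 + 7·4 + 6·3 + 3·2) = (67, 45, 44, 56)
w2 = Lw1 = (4·67 + 7·45 + 3·44 + 7·56; 4·67 + 3·45 + 5·44 + 1·56; 1·67 + 3·45 + 6·44 + 5·56; 1·67 + 7·45 + 6·44 + 3·56) = (1107, 679, 746, 814)
The requested component of w2 is 746.

746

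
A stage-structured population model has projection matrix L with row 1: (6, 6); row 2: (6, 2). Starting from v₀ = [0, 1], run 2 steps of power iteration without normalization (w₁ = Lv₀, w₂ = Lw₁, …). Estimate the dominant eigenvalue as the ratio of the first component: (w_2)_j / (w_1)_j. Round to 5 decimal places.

λ ≈ 8.00000

w1 = Lv₀ = (6, 2)
w2 = Lw1 = (48, 40)
Ratio at component: 48 / 6 = 8.00000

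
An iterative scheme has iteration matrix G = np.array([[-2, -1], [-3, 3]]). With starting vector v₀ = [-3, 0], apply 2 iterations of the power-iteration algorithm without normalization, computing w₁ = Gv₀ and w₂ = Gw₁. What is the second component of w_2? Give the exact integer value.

9

w1 = Gv₀ = ((-2)·(-3) + (-1)·0; (-3)·(-3) + 3·0) = (6, 9)
w2 = Gw1 = ((-2)·6 + (-1)·9; (-3)·6 + 3·9) = (-21, 9)
The requested component of w2 is 9.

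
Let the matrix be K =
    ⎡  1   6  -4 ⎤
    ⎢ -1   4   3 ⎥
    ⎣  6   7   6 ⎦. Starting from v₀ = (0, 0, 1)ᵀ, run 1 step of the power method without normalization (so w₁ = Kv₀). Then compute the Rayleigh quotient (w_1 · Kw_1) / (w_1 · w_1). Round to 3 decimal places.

λ ≈ 5.574

w1 = Kv₀ = (1·0 + 6·0 + (-4)·1; (-1)·0 + 4·0 + 3·1; 6·0 + 7·0 + 6·1) = (-4, 3, 6)
Kw1 = (-10, 34, 33)
w1·Kw1 = (-4)·(-10) + 3·34 + 6·33 = 340; w1·w1 = (-4)·(-4) + 3·3 + 6·6 = 61
λ ≈ 340/61 = 5.574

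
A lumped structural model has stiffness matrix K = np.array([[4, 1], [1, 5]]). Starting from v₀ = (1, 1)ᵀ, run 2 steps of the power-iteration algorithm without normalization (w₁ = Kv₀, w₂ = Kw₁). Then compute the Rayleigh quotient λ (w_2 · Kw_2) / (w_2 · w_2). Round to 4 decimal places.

w1 = Kv₀ = (5, 6)
w2 = Kw1 = (26, 35)
Kw2 = (139, 201)
w2·Kw2 = 26·139 + 35·201 = 10649; w2·w2 = 26·26 + 35·35 = 1901
λ ≈ 10649/1901 = 5.6018

5.6018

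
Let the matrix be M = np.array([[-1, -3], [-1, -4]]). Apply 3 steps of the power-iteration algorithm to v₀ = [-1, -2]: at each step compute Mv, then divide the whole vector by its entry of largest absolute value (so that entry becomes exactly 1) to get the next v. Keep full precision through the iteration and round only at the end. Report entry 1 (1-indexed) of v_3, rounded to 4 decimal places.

Mv0 = (7.00000, 9.00000); divide by 9.00000 → v1 = (0.77778, 1.00000)
Mv1 = (-3.77778, -4.77778); divide by -4.77778 → v2 = (0.79070, 1.00000)
Mv2 = (-3.79070, -4.79070); divide by -4.79070 → v3 = (0.79126, 1.00000)
Requested entry of v3: 163/206 = 0.7913

0.7913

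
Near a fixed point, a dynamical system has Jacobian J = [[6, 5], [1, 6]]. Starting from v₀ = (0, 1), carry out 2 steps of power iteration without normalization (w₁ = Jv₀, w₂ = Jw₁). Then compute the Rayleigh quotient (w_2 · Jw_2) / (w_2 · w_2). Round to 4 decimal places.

w1 = Jv₀ = (6·0 + 5·1; 1·0 + 6·1) = (5, 6)
w2 = Jw1 = (6·5 + 5·6; 1·5 + 6·6) = (60, 41)
Jw2 = (565, 306)
w2·Jw2 = 60·565 + 41·306 = 46446; w2·w2 = 60·60 + 41·41 = 5281
λ ≈ 46446/5281 = 8.7949

λ ≈ 8.7949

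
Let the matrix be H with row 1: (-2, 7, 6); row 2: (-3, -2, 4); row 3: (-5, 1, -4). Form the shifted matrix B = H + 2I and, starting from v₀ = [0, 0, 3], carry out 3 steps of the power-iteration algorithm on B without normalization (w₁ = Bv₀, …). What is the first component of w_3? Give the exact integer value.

B = H + 2I has rows (0, 7, 6); (-3, 0, 4); (-5, 1, -2)
w1 = Bv₀ = (0·0 + 7·0 + 6·3; (-3)·0 + 0·0 + 4·3; (-5)·0 + 1·0 + (-2)·3) = (18, 12, -6)
w2 = Bw1 = (0·18 + 7·12 + 6·(-6); (-3)·18 + 0·12 + 4·(-6); (-5)·18 + 1·12 + (-2)·(-6)) = (48, -78, -66)
w3 = Bw2 = (-942, -408, -186)
Requested component of w3: -942

-942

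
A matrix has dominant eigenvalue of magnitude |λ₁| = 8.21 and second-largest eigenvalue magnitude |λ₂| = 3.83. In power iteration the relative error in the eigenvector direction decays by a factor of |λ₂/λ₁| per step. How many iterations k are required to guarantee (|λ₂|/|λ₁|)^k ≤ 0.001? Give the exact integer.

|λ₂/λ₁| = 3.83/8.21 = 0.46650
Need k ≥ ln(0.001) / ln(0.46650) = -6.9078 / -0.7625 ≈ 9.059
Smallest integer k satisfying the bound: 10

10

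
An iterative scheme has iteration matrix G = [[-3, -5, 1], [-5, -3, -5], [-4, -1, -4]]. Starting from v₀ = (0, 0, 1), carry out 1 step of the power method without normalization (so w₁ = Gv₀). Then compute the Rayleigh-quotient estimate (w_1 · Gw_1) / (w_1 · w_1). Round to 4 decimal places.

λ ≈ -4.7619

w1 = Gv₀ = (1, -5, -4)
Gw1 = (18, 30, 17)
w1·Gw1 = 1·18 + (-5)·30 + (-4)·17 = -200; w1·w1 = 1·1 + (-5)·(-5) + (-4)·(-4) = 42
λ ≈ -200/42 = -4.7619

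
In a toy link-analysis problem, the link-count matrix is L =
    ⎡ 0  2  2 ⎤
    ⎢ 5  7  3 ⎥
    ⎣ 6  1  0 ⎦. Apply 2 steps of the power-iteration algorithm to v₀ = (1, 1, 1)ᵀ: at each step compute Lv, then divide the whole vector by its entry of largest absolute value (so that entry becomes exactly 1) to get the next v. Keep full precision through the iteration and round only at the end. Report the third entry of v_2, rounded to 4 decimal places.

0.2671

Lv0 = (4.00000, 15.00000, 7.00000); divide by 15.00000 → v1 = (0.26667, 1.00000, 0.46667)
Lv1 = (2.93333, 9.73333, 2.60000); divide by 9.73333 → v2 = (0.30137, 1.00000, 0.26712)
Requested entry of v2: 39/146 = 0.2671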